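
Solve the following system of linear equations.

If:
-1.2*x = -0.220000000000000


Then:
x = 0.18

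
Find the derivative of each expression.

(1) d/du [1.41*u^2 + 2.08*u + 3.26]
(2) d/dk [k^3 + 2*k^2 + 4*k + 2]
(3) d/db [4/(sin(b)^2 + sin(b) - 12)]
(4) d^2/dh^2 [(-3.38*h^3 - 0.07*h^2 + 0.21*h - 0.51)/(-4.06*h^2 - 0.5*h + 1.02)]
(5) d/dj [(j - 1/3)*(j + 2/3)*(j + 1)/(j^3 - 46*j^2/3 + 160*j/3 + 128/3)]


(1) = 2.82*u + 2.08
(2) = 3*k^2 + 4*k + 4
(3) = -4*(2*sin(b) + 1)*cos(b)/(sin(b)^2 + sin(b) - 12)^2
(4) = (22.4772*h^3 + 41.83632*h^2 + 22.0932*h + 4.41048)/(66.923416*h^6 + 24.7254*h^5 - 47.394816*h^4 - 12.2986*h^3 + 11.907072*h^2 + 1.5606*h - 1.061208)
(5) = 2*(-25*j - 7)/(3*(j^3 - 24*j^2 + 192*j - 512))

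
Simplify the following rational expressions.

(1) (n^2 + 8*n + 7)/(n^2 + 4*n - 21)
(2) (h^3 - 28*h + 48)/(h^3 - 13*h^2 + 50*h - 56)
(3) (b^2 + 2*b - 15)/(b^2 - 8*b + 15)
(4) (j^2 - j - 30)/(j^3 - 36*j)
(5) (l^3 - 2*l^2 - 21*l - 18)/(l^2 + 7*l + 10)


(1) = (n + 1)/(n - 3)
(2) = (h + 6)/(h - 7)
(3) = (b + 5)/(b - 5)
(4) = (j + 5)/(j^2 + 6*j)
(5) = (l^3 - 2*l^2 - 21*l - 18)/(l^2 + 7*l + 10)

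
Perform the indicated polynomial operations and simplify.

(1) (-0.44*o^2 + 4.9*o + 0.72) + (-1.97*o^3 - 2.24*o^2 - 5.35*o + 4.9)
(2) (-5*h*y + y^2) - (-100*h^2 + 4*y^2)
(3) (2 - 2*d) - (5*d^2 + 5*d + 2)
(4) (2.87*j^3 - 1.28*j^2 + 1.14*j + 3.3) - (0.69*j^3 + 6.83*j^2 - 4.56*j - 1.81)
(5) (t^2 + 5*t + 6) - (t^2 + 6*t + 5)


(1) = -1.97*o^3 - 2.68*o^2 - 0.45*o + 5.62
(2) = 100*h^2 - 5*h*y - 3*y^2
(3) = -5*d^2 - 7*d
(4) = 2.18*j^3 - 8.11*j^2 + 5.7*j + 5.11
(5) = 1 - t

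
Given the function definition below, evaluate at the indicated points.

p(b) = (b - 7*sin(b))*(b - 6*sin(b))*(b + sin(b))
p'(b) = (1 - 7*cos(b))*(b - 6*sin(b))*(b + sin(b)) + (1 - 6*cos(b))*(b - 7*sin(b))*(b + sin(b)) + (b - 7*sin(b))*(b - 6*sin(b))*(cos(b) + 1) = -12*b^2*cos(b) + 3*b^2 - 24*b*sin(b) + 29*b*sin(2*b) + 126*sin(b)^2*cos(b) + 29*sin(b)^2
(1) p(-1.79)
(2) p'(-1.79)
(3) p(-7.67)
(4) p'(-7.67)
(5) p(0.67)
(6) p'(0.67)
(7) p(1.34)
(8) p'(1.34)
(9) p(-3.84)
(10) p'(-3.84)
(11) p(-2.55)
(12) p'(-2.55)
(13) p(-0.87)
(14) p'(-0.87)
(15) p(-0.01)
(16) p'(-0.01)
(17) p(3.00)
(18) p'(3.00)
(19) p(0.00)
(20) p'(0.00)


(1) = -56.72
(2) = -44.47
(3) = -12.08
(4) = -3.32
(5) = 14.51
(6) = 55.32
(7) = 57.00
(8) = 41.25
(9) = -205.28
(10) = 320.79
(11) = -3.35
(12) = -41.83
(13) = -27.21
(14) = 69.73
(15) = -0.00
(16) = 0.02
(17) = 13.61
(18) = 97.54
(19) = 0.00
(20) = 0.00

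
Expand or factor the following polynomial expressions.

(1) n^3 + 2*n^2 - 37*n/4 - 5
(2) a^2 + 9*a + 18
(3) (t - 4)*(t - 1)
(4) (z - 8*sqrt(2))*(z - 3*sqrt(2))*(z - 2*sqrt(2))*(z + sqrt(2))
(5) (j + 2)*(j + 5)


(1) = (n - 5/2)*(n + 1/2)*(n + 4)
(2) = (a + 3)*(a + 6)
(3) = t^2 - 5*t + 4
(4) = z^4 - 12*sqrt(2)*z^3 + 66*z^2 - 4*sqrt(2)*z - 192
(5) = j^2 + 7*j + 10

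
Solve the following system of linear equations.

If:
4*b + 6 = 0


Then:
b = -3/2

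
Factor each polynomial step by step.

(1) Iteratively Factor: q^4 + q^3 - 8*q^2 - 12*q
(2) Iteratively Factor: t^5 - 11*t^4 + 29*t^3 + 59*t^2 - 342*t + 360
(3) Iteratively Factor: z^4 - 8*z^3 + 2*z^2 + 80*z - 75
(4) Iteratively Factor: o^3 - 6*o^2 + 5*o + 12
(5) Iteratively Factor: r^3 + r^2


(1) = (q - 3)*(q^3 + 4*q^2 + 4*q) = (q - 3)*(q + 2)*(q^2 + 2*q) = (q - 3)*(q + 2)^2*(q)
(2) = (t + 3)*(t^4 - 14*t^3 + 71*t^2 - 154*t + 120) = (t - 5)*(t + 3)*(t^3 - 9*t^2 + 26*t - 24) = (t - 5)*(t - 3)*(t + 3)*(t^2 - 6*t + 8) = (t - 5)*(t - 4)*(t - 3)*(t + 3)*(t - 2)
(3) = (z + 3)*(z^3 - 11*z^2 + 35*z - 25) = (z - 5)*(z + 3)*(z^2 - 6*z + 5) = (z - 5)*(z - 1)*(z + 3)*(z - 5)
(4) = (o - 3)*(o^2 - 3*o - 4) = (o - 4)*(o - 3)*(o + 1)
(5) = (r)*(r^2 + r) = r*(r + 1)*(r)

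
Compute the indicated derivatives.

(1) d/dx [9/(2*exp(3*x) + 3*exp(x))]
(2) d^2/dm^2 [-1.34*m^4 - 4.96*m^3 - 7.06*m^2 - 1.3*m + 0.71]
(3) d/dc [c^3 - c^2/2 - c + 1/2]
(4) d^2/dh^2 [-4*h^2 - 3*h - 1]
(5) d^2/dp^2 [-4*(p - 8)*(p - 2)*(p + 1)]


(1) = 27*(-2*exp(2*x) - 1)*exp(-x)/(2*exp(2*x) + 3)^2
(2) = -16.08*m^2 - 29.76*m - 14.12
(3) = 3*c^2 - c - 1
(4) = -8
(5) = 72 - 24*p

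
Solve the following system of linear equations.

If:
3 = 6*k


Then:
k = 1/2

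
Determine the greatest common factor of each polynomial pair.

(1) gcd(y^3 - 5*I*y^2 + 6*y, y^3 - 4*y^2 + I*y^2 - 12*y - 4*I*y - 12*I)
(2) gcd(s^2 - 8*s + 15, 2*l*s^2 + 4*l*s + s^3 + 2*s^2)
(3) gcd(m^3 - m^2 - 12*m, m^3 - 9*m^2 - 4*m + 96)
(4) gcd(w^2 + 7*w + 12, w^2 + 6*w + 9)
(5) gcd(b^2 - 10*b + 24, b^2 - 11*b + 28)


(1) = gcd(y*(y - 6*I)*(y + I), (y - 6)*(y + 2)*(y + I)) = y + I
(2) = 1
(3) = m^2 - m - 12
(4) = w + 3
(5) = gcd((b - 6)*(b - 4), (b - 7)*(b - 4)) = b - 4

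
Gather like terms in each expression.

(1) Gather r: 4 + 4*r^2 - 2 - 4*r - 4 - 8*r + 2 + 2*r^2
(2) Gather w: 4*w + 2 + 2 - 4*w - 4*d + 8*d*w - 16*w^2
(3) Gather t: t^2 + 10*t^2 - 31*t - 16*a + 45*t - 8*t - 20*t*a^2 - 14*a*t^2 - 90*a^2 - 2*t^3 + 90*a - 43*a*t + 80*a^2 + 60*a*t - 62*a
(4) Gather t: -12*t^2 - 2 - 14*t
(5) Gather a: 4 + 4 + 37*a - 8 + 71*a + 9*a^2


(1) = 6*r^2 - 12*r
(2) = 8*d*w - 4*d - 16*w^2 + 4
(3) = -10*a^2 + 12*a - 2*t^3 + t^2*(11 - 14*a) + t*(-20*a^2 + 17*a + 6)
(4) = -12*t^2 - 14*t - 2
(5) = 9*a^2 + 108*a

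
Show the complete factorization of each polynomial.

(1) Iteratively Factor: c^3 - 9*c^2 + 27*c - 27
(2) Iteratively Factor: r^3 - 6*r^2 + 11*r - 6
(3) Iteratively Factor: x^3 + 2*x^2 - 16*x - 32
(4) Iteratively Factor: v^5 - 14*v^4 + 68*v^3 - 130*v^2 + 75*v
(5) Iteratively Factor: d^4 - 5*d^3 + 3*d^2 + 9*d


(1) = (c - 3)*(c^2 - 6*c + 9) = (c - 3)^2*(c - 3)
(2) = (r - 2)*(r^2 - 4*r + 3) = (r - 2)*(r - 1)*(r - 3)
(3) = (x + 2)*(x^2 - 16) = (x - 4)*(x + 2)*(x + 4)
(4) = (v - 5)*(v^4 - 9*v^3 + 23*v^2 - 15*v) = (v - 5)*(v - 1)*(v^3 - 8*v^2 + 15*v) = (v - 5)*(v - 3)*(v - 1)*(v^2 - 5*v) = (v - 5)^2*(v - 3)*(v - 1)*(v)
(5) = (d - 3)*(d^3 - 2*d^2 - 3*d) = (d - 3)*(d + 1)*(d^2 - 3*d) = d*(d - 3)*(d + 1)*(d - 3)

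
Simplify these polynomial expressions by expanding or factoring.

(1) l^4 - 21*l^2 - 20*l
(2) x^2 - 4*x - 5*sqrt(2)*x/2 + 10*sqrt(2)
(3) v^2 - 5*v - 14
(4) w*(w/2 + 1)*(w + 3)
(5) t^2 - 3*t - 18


(1) = l*(l - 5)*(l + 1)*(l + 4)
(2) = (x - 4)*(x - 5*sqrt(2)/2)
(3) = (v - 7)*(v + 2)
(4) = w^3/2 + 5*w^2/2 + 3*w
(5) = (t - 6)*(t + 3)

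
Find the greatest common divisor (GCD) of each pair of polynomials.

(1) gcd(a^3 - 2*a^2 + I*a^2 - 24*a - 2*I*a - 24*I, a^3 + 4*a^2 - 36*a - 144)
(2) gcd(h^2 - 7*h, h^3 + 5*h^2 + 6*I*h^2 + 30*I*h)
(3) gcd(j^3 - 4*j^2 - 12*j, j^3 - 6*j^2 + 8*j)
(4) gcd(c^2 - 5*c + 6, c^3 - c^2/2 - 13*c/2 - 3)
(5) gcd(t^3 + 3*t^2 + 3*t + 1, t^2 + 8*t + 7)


(1) = a^2 - 2*a - 24
(2) = h
(3) = gcd(j*(j - 6)*(j + 2), j*(j - 4)*(j - 2)) = j
(4) = c - 3
(5) = gcd((t + 1)^3, (t + 1)*(t + 7)) = t + 1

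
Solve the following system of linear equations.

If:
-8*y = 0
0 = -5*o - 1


Then:
o = -1/5
y = 0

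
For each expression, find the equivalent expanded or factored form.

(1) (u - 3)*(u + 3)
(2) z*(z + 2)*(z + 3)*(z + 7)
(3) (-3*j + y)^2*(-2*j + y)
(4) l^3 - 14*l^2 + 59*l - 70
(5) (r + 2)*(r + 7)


(1) = u^2 - 9
(2) = z^4 + 12*z^3 + 41*z^2 + 42*z
(3) = -18*j^3 + 21*j^2*y - 8*j*y^2 + y^3
(4) = (l - 7)*(l - 5)*(l - 2)
(5) = r^2 + 9*r + 14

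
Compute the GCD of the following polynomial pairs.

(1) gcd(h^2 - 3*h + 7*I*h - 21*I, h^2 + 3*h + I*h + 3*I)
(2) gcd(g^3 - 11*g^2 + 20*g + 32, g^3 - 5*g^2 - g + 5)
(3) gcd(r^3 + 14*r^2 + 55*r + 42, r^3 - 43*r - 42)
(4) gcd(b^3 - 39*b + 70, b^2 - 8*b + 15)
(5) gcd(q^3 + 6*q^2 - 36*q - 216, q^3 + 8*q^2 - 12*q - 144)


(1) = 1
(2) = g + 1
(3) = r^2 + 7*r + 6
(4) = b - 5
(5) = gcd((q - 6)*(q + 6)^2, (q - 4)*(q + 6)^2) = q^2 + 12*q + 36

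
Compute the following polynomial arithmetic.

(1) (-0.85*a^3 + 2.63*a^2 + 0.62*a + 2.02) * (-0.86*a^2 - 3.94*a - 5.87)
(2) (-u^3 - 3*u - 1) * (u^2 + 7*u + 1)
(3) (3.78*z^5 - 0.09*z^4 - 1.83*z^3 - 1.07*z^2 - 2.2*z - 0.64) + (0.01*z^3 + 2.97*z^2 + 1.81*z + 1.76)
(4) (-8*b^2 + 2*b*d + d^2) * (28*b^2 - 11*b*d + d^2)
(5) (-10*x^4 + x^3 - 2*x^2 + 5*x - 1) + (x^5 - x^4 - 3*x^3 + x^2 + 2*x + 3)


(1) = 0.731*a^5 + 1.0872*a^4 - 5.9059*a^3 - 19.6181*a^2 - 11.5982*a - 11.8574
(2) = -u^5 - 7*u^4 - 4*u^3 - 22*u^2 - 10*u - 1
(3) = 3.78*z^5 - 0.09*z^4 - 1.82*z^3 + 1.9*z^2 - 0.39*z + 1.12
(4) = -224*b^4 + 144*b^3*d - 2*b^2*d^2 - 9*b*d^3 + d^4
(5) = x^5 - 11*x^4 - 2*x^3 - x^2 + 7*x + 2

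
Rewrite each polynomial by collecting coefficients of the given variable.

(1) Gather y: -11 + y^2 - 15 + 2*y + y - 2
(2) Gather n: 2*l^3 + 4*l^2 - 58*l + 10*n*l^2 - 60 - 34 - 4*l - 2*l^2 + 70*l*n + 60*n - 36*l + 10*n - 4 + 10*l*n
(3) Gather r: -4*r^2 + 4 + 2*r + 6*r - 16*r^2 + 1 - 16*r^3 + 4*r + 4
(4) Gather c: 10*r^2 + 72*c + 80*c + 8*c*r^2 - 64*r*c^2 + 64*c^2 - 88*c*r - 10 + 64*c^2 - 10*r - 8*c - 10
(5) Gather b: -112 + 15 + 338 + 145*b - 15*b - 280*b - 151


(1) = y^2 + 3*y - 28
(2) = 2*l^3 + 2*l^2 - 98*l + n*(10*l^2 + 80*l + 70) - 98
(3) = -16*r^3 - 20*r^2 + 12*r + 9
(4) = c^2*(128 - 64*r) + c*(8*r^2 - 88*r + 144) + 10*r^2 - 10*r - 20
(5) = 90 - 150*b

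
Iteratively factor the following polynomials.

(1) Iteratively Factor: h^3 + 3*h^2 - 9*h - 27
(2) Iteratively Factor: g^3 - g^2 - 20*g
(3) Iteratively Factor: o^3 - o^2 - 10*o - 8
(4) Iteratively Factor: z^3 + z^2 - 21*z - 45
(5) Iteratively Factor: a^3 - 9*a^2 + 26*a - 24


(1) = (h + 3)*(h^2 - 9) = (h - 3)*(h + 3)*(h + 3)
(2) = (g)*(g^2 - g - 20) = g*(g + 4)*(g - 5)
(3) = (o + 1)*(o^2 - 2*o - 8) = (o + 1)*(o + 2)*(o - 4)
(4) = (z - 5)*(z^2 + 6*z + 9) = (z - 5)*(z + 3)*(z + 3)
(5) = (a - 2)*(a^2 - 7*a + 12) = (a - 4)*(a - 2)*(a - 3)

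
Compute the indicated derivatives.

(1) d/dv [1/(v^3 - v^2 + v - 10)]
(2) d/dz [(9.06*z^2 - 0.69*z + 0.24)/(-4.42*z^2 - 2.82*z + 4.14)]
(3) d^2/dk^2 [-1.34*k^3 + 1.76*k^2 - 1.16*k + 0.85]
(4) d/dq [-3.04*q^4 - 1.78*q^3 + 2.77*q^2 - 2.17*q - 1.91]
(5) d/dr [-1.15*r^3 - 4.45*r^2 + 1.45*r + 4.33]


(1) = (-3*v^2 + 2*v - 1)/(v^3 - v^2 + v - 10)^2
(2) = (-28.599*z^2 + 77.1384*z - 2.1798)/(19.5364*z^4 + 24.9288*z^3 - 28.6452*z^2 - 23.3496*z + 17.1396)
(3) = 3.52 - 8.04*k
(4) = -12.16*q^3 - 5.34*q^2 + 5.54*q - 2.17
(5) = -3.45*r^2 - 8.9*r + 1.45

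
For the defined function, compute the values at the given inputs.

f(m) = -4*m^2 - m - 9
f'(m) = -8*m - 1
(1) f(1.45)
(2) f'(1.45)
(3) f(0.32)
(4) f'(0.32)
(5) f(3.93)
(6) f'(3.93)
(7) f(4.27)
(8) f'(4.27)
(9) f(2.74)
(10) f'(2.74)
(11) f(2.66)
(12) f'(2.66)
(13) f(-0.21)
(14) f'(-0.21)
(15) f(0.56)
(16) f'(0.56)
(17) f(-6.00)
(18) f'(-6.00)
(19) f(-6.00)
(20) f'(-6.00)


(1) = -18.86
(2) = -12.60
(3) = -9.73
(4) = -3.56
(5) = -74.71
(6) = -32.44
(7) = -86.20
(8) = -35.16
(9) = -41.77
(10) = -22.92
(11) = -39.96
(12) = -22.28
(13) = -8.97
(14) = 0.68
(15) = -10.81
(16) = -5.48
(17) = -147.00
(18) = 47.00
(19) = -147.00
(20) = 47.00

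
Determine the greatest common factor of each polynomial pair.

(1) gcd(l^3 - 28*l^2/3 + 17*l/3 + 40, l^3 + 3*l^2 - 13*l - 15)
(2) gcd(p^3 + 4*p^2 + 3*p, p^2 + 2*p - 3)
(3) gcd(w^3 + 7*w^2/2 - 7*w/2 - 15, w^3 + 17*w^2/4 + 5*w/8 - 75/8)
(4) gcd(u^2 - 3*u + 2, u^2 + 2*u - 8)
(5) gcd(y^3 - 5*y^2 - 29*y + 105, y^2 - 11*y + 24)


(1) = l - 3
(2) = gcd(p*(p + 1)*(p + 3), (p - 1)*(p + 3)) = p + 3
(3) = w^2 + 11*w/2 + 15/2
(4) = u - 2
(5) = gcd((y - 7)*(y - 3)*(y + 5), (y - 8)*(y - 3)) = y - 3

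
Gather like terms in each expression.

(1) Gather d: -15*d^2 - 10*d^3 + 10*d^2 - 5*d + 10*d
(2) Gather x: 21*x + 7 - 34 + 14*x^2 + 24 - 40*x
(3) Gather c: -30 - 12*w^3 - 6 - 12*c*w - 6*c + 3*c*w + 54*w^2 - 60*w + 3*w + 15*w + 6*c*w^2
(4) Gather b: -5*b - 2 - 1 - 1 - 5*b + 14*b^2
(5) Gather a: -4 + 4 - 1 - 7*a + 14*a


(1) = -10*d^3 - 5*d^2 + 5*d
(2) = 14*x^2 - 19*x - 3
(3) = c*(6*w^2 - 9*w - 6) - 12*w^3 + 54*w^2 - 42*w - 36
(4) = 14*b^2 - 10*b - 4
(5) = 7*a - 1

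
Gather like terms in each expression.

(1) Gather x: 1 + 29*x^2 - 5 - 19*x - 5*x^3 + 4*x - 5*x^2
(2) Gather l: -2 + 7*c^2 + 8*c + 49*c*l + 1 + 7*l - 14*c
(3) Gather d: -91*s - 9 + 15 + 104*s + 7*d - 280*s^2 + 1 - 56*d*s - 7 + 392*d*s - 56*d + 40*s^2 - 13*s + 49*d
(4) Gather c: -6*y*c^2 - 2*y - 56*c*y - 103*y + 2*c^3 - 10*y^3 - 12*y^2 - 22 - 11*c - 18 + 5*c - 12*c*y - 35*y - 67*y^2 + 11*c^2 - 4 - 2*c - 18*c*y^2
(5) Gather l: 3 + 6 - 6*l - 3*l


(1) = -5*x^3 + 24*x^2 - 15*x - 4
(2) = 7*c^2 - 6*c + l*(49*c + 7) - 1
(3) = 336*d*s - 240*s^2
(4) = 2*c^3 + c^2*(11 - 6*y) + c*(-18*y^2 - 68*y - 8) - 10*y^3 - 79*y^2 - 140*y - 44
(5) = 9 - 9*l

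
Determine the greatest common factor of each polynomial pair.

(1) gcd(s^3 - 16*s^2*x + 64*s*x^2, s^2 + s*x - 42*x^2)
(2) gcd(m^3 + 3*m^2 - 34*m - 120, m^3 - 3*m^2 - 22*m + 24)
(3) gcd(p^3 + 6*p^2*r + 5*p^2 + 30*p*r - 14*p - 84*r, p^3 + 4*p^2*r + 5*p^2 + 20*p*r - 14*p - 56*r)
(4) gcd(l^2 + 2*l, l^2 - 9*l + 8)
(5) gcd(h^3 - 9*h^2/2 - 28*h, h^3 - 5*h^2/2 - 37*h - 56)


(1) = gcd(s*(s - 8*x)^2, (s - 6*x)*(s + 7*x)) = 1
(2) = gcd((m - 6)*(m + 4)*(m + 5), (m - 6)*(m - 1)*(m + 4)) = m^2 - 2*m - 24
(3) = p^2 + 5*p - 14
(4) = 1
(5) = h^2 - 9*h/2 - 28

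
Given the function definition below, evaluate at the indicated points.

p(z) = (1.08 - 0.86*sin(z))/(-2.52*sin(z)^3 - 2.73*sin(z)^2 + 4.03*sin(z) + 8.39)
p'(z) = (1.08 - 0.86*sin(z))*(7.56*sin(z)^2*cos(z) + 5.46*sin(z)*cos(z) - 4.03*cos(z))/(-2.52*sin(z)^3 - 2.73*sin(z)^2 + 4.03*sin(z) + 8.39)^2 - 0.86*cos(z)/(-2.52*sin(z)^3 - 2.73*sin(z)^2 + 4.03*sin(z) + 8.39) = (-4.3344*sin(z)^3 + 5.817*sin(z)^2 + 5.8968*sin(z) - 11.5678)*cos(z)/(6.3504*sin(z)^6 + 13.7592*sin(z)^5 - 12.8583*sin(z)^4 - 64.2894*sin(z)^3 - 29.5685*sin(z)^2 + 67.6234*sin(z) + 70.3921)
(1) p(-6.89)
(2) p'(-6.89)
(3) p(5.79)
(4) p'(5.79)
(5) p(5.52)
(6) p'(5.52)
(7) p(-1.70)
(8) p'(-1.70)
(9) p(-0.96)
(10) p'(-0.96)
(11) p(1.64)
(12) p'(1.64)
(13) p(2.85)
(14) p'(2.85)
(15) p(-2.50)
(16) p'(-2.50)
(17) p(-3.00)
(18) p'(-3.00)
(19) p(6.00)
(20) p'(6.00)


(1) = 0.28
(2) = -0.31
(3) = 0.24
(4) = -0.29
(5) = 0.33
(6) = -0.31
(7) = 0.46
(8) = 0.06
(9) = 0.38
(10) = -0.27
(11) = 0.03
(12) = 0.01
(13) = 0.09
(14) = 0.11
(15) = 0.29
(16) = 0.32
(17) = 0.15
(18) = 0.20
(19) = 0.19
(20) = -0.24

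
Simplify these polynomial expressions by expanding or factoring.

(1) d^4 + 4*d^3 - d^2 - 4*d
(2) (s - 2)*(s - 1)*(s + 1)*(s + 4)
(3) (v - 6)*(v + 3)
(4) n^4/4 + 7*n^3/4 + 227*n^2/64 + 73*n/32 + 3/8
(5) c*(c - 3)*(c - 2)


(1) = d*(d - 1)*(d + 1)*(d + 4)
(2) = s^4 + 2*s^3 - 9*s^2 - 2*s + 8
(3) = v^2 - 3*v - 18
(4) = (n/4 + 1)*(n + 1/4)*(n + 3/4)*(n + 2)
(5) = c^3 - 5*c^2 + 6*c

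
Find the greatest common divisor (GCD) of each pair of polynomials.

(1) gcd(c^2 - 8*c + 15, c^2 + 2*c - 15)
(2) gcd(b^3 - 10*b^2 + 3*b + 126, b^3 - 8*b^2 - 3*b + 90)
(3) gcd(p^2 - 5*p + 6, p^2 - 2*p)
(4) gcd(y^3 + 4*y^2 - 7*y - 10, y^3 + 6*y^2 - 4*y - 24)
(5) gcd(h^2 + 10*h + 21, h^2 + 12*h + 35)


(1) = gcd((c - 5)*(c - 3), (c - 3)*(c + 5)) = c - 3
(2) = gcd((b - 7)*(b - 6)*(b + 3), (b - 6)*(b - 5)*(b + 3)) = b^2 - 3*b - 18
(3) = gcd((p - 3)*(p - 2), p*(p - 2)) = p - 2
(4) = y - 2
(5) = gcd((h + 3)*(h + 7), (h + 5)*(h + 7)) = h + 7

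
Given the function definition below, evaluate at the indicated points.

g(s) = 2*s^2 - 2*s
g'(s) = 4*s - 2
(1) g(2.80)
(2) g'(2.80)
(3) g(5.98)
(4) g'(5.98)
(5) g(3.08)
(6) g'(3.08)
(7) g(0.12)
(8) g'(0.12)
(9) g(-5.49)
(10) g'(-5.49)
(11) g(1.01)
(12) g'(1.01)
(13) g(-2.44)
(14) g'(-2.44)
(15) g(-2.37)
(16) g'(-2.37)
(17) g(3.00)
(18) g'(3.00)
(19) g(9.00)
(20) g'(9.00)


(1) = 10.08
(2) = 9.20
(3) = 59.56
(4) = 21.92
(5) = 12.81
(6) = 10.32
(7) = -0.21
(8) = -1.52
(9) = 71.26
(10) = -23.96
(11) = 0.02
(12) = 2.04
(13) = 16.79
(14) = -11.76
(15) = 15.97
(16) = -11.48
(17) = 12.00
(18) = 10.00
(19) = 144.00
(20) = 34.00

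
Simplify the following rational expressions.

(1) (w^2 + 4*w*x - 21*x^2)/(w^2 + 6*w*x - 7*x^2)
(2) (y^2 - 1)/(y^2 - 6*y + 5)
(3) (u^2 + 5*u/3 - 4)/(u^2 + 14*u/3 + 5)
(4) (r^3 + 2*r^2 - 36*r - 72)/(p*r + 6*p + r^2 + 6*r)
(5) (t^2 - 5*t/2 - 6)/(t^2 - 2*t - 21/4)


(1) = (-w + 3*x)/(-w + x)
(2) = (y + 1)/(y - 5)
(3) = (3*u - 4)/(3*u + 5)
(4) = (r^2 - 4*r - 12)/(p + r)
(5) = (2*t - 8)/(2*t - 7)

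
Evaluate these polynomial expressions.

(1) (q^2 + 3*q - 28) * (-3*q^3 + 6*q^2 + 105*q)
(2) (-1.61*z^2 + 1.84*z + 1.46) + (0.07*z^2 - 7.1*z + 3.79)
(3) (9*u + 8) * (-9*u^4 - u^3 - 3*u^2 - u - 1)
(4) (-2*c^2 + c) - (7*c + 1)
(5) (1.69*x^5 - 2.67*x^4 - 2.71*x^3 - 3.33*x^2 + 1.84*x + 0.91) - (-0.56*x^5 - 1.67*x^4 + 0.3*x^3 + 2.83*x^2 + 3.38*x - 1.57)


(1) = -3*q^5 - 3*q^4 + 207*q^3 + 147*q^2 - 2940*q
(2) = -1.54*z^2 - 5.26*z + 5.25
(3) = -81*u^5 - 81*u^4 - 35*u^3 - 33*u^2 - 17*u - 8
(4) = -2*c^2 - 6*c - 1
(5) = 2.25*x^5 - 1.0*x^4 - 3.01*x^3 - 6.16*x^2 - 1.54*x + 2.48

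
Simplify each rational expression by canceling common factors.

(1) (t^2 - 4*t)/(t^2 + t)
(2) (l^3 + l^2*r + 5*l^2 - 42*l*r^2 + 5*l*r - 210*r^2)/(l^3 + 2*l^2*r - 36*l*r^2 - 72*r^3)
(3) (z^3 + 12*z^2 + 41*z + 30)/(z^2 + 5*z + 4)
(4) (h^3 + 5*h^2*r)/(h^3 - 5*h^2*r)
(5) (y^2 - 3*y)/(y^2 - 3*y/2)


(1) = (t - 4)/(t + 1)
(2) = (l^2 + 7*l*r + 5*l + 35*r)/(l^2 + 8*l*r + 12*r^2)
(3) = (z^2 + 11*z + 30)/(z + 4)
(4) = (-h - 5*r)/(-h + 5*r)
(5) = (2*y - 6)/(2*y - 3)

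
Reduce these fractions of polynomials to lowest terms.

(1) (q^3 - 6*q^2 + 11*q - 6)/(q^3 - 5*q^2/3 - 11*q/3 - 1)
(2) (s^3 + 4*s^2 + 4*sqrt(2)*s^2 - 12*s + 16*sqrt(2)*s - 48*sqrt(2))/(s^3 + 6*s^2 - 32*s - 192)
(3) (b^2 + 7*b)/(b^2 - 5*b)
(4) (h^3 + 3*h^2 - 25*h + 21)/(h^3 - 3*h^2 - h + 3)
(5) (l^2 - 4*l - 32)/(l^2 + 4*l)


(1) = (3*q^2 - 9*q + 6)/(3*q^2 + 4*q + 1)
(2) = (s - 2)/(s - 4*sqrt(2))
(3) = (b + 7)/(b - 5)
(4) = (h + 7)/(h + 1)
(5) = (l - 8)/l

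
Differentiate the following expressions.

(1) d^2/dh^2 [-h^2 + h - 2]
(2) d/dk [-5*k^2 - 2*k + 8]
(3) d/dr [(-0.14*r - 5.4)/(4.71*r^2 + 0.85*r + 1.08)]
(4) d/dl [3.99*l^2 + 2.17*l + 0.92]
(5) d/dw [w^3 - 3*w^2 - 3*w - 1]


(1) = -2
(2) = -10*k - 2
(3) = (0.6594*r^2 + 50.868*r + 4.4388)/(22.1841*r^4 + 8.007*r^3 + 10.8961*r^2 + 1.836*r + 1.1664)
(4) = 7.98*l + 2.17
(5) = 3*w^2 - 6*w - 3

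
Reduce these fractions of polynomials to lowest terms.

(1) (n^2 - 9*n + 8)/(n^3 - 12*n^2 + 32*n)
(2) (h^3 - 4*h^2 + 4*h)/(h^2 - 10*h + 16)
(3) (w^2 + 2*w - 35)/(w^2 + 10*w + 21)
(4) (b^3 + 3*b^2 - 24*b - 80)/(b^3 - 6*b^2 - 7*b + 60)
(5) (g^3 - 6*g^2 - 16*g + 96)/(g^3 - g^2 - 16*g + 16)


(1) = (n - 1)/(n^2 - 4*n)
(2) = (h^2 - 2*h)/(h - 8)
(3) = (w - 5)/(w + 3)
(4) = (b^2 + 8*b + 16)/(b^2 - b - 12)
(5) = (g - 6)/(g - 1)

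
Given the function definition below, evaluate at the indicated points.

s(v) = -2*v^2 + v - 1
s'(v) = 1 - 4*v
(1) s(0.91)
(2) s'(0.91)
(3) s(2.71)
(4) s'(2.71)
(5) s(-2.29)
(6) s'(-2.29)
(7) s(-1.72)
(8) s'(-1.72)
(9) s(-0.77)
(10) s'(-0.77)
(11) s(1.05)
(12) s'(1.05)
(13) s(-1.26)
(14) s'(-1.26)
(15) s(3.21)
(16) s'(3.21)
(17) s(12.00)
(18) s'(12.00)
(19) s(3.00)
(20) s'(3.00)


(1) = -1.75
(2) = -2.64
(3) = -12.98
(4) = -9.84
(5) = -13.78
(6) = 10.16
(7) = -8.64
(8) = 7.88
(9) = -2.96
(10) = 4.08
(11) = -2.16
(12) = -3.20
(13) = -5.44
(14) = 6.04
(15) = -18.40
(16) = -11.84
(17) = -277.00
(18) = -47.00
(19) = -16.00
(20) = -11.00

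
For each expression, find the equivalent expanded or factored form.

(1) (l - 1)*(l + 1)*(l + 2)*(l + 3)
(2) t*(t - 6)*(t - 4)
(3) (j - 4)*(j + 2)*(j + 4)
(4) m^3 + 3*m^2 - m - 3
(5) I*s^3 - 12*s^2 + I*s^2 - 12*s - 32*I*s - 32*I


(1) = l^4 + 5*l^3 + 5*l^2 - 5*l - 6
(2) = t^3 - 10*t^2 + 24*t
(3) = j^3 + 2*j^2 - 16*j - 32
(4) = (m - 1)*(m + 1)*(m + 3)
(5) = (s + 4*I)*(s + 8*I)*(I*s + I)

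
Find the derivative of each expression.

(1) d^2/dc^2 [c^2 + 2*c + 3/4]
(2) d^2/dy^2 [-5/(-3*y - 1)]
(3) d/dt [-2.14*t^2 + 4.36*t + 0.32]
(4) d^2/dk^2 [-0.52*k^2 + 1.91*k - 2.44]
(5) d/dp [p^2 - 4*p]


(1) = 2
(2) = 90/(3*y + 1)^3
(3) = 4.36 - 4.28*t
(4) = -1.04000000000000
(5) = 2*p - 4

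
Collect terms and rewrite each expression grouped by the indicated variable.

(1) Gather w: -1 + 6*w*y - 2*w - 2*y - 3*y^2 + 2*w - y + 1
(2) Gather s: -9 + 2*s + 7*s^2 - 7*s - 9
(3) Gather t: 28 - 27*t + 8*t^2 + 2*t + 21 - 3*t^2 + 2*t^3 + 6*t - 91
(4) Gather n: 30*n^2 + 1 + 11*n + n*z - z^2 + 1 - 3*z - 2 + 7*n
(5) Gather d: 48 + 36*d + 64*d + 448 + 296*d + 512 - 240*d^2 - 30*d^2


(1) = 6*w*y - 3*y^2 - 3*y
(2) = 7*s^2 - 5*s - 18
(3) = 2*t^3 + 5*t^2 - 19*t - 42
(4) = 30*n^2 + n*(z + 18) - z^2 - 3*z
(5) = -270*d^2 + 396*d + 1008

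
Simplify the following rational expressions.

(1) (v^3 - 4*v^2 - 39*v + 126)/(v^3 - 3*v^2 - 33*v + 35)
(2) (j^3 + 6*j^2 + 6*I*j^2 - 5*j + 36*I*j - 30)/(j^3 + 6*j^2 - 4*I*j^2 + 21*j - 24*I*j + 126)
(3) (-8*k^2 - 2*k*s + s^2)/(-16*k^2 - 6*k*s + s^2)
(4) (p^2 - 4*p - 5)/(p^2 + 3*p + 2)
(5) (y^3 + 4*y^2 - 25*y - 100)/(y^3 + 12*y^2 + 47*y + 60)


(1) = (v^2 + 3*v - 18)/(v^2 + 4*v - 5)
(2) = (j^2 + 6*I*j - 5)/(j^2 - 4*I*j + 21)
(3) = (-4*k + s)/(-8*k + s)
(4) = (p - 5)/(p + 2)
(5) = (y - 5)/(y + 3)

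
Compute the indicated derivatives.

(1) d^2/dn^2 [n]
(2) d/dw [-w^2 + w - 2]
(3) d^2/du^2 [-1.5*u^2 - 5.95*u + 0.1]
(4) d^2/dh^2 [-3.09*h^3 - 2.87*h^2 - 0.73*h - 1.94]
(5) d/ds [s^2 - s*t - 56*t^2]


(1) = 0
(2) = 1 - 2*w
(3) = -3.00000000000000
(4) = -18.54*h - 5.74
(5) = 2*s - t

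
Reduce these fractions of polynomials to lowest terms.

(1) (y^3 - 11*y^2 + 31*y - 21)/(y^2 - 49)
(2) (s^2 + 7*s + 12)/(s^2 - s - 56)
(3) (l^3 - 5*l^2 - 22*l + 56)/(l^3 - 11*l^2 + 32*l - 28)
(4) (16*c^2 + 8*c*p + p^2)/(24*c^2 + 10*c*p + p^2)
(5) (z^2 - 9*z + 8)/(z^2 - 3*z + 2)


(1) = (y^2 - 4*y + 3)/(y + 7)
(2) = (s^2 + 7*s + 12)/(s^2 - s - 56)
(3) = (l + 4)/(l - 2)
(4) = (4*c + p)/(6*c + p)
(5) = (z - 8)/(z - 2)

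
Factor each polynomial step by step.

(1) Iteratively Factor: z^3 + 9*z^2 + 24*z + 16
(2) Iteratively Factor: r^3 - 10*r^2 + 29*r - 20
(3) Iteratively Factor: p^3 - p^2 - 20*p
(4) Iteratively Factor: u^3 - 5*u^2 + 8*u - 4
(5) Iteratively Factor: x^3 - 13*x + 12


(1) = (z + 1)*(z^2 + 8*z + 16) = (z + 1)*(z + 4)*(z + 4)
(2) = (r - 5)*(r^2 - 5*r + 4) = (r - 5)*(r - 1)*(r - 4)
(3) = (p)*(p^2 - p - 20) = p*(p - 5)*(p + 4)
(4) = (u - 1)*(u^2 - 4*u + 4) = (u - 2)*(u - 1)*(u - 2)
(5) = (x - 1)*(x^2 + x - 12) = (x - 1)*(x + 4)*(x - 3)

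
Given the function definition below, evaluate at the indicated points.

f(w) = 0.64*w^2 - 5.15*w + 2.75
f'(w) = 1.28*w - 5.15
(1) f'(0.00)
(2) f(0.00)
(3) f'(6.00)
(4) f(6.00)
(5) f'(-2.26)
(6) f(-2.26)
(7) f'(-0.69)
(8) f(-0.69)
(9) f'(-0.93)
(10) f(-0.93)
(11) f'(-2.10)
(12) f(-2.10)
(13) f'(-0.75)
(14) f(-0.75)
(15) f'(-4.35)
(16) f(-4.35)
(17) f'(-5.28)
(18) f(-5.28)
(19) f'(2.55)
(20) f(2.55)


(1) = -5.15
(2) = 2.75
(3) = 2.53
(4) = -5.11
(5) = -8.04
(6) = 17.66
(7) = -6.03
(8) = 6.61
(9) = -6.34
(10) = 8.09
(11) = -7.84
(12) = 16.39
(13) = -6.11
(14) = 6.97
(15) = -10.72
(16) = 37.26
(17) = -11.91
(18) = 47.78
(19) = -1.89
(20) = -6.22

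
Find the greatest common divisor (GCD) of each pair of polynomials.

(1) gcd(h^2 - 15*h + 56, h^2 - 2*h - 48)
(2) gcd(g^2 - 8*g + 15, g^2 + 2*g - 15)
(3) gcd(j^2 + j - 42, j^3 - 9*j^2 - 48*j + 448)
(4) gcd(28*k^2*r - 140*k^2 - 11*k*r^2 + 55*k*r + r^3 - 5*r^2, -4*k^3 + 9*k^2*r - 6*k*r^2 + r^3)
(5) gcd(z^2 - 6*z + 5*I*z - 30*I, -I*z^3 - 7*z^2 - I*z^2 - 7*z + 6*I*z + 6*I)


(1) = h - 8
(2) = gcd((g - 5)*(g - 3), (g - 3)*(g + 5)) = g - 3
(3) = gcd((j - 6)*(j + 7), (j - 8)^2*(j + 7)) = j + 7
(4) = -4*k + r
(5) = gcd((z - 6)*(z + 5*I), (z - 6*I)*(z - I)*(-I*z - I)) = 1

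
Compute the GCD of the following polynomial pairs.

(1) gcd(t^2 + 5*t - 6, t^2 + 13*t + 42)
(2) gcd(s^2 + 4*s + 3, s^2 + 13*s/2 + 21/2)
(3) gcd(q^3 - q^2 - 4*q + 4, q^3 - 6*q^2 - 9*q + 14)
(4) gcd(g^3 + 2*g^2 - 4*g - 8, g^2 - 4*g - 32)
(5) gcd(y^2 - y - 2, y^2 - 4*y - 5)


(1) = t + 6
(2) = gcd((s + 1)*(s + 3), (s + 3)*(s + 7/2)) = s + 3
(3) = gcd((q - 2)*(q - 1)*(q + 2), (q - 7)*(q - 1)*(q + 2)) = q^2 + q - 2
(4) = gcd((g - 2)*(g + 2)^2, (g - 8)*(g + 4)) = 1
(5) = y + 1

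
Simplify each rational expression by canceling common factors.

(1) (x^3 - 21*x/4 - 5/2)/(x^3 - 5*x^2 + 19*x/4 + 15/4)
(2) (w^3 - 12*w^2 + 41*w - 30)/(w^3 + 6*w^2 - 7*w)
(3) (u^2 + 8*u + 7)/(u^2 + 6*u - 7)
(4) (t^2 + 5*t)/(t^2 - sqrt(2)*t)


(1) = (x + 2)/(x - 3)
(2) = (w^2 - 11*w + 30)/(w^2 + 7*w)
(3) = (u + 1)/(u - 1)
(4) = (t + 5)/(t - sqrt(2))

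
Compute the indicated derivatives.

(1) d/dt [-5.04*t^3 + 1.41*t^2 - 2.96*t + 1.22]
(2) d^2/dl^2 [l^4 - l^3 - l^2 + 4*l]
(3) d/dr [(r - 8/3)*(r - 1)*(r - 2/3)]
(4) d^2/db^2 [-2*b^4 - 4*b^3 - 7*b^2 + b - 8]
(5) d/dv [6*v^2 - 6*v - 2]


(1) = -15.12*t^2 + 2.82*t - 2.96
(2) = 12*l^2 - 6*l - 2
(3) = 3*r^2 - 26*r/3 + 46/9
(4) = -24*b^2 - 24*b - 14
(5) = 12*v - 6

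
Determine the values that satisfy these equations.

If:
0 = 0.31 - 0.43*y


Then:
y = 0.72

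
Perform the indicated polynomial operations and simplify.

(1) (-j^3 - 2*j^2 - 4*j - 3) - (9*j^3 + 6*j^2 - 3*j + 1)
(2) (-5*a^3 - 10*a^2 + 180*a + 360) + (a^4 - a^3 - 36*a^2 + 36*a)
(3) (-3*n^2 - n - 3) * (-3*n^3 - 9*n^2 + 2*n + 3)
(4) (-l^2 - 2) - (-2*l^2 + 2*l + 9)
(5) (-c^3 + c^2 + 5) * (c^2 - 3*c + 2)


(1) = -10*j^3 - 8*j^2 - j - 4
(2) = a^4 - 6*a^3 - 46*a^2 + 216*a + 360
(3) = 9*n^5 + 30*n^4 + 12*n^3 + 16*n^2 - 9*n - 9
(4) = l^2 - 2*l - 11
(5) = -c^5 + 4*c^4 - 5*c^3 + 7*c^2 - 15*c + 10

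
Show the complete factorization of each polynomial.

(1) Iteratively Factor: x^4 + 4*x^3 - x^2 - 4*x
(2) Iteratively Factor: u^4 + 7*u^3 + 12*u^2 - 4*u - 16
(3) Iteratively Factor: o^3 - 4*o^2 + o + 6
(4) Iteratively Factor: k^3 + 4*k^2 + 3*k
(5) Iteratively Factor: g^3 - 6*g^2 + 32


(1) = (x + 1)*(x^3 + 3*x^2 - 4*x) = x*(x + 1)*(x^2 + 3*x - 4) = x*(x - 1)*(x + 1)*(x + 4)
(2) = (u + 2)*(u^3 + 5*u^2 + 2*u - 8) = (u + 2)^2*(u^2 + 3*u - 4) = (u + 2)^2*(u + 4)*(u - 1)
(3) = (o + 1)*(o^2 - 5*o + 6) = (o - 3)*(o + 1)*(o - 2)
(4) = (k + 3)*(k^2 + k) = k*(k + 3)*(k + 1)
(5) = (g - 4)*(g^2 - 2*g - 8) = (g - 4)^2*(g + 2)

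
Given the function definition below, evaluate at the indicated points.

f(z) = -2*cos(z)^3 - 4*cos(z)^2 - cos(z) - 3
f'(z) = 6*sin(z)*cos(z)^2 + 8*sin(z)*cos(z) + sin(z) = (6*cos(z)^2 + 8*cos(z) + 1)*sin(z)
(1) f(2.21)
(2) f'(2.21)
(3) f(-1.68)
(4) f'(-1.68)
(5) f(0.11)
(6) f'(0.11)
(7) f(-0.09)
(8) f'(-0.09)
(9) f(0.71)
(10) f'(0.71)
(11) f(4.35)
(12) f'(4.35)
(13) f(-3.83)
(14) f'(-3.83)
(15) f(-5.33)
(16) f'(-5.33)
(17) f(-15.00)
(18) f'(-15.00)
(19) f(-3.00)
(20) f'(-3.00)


(1) = -3.40
(2) = -1.31
(3) = -2.94
(4) = -0.20
(5) = -9.91
(6) = 1.63
(7) = -9.94
(8) = -1.34
(9) = -6.93
(10) = 6.86
(11) = -3.06
(12) = 1.01
(13) = -3.69
(14) = -1.02
(15) = -5.31
(16) = 6.23
(17) = -3.67
(18) = 1.05
(19) = -3.99
(20) = 0.15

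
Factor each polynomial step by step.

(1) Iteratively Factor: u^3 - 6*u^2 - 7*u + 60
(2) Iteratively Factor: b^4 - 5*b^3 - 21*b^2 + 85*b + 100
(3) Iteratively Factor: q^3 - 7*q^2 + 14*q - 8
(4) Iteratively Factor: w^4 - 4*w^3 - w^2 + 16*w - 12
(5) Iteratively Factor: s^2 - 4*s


(1) = (u + 3)*(u^2 - 9*u + 20) = (u - 4)*(u + 3)*(u - 5)
(2) = (b - 5)*(b^3 - 21*b - 20) = (b - 5)*(b + 1)*(b^2 - b - 20) = (b - 5)^2*(b + 1)*(b + 4)
(3) = (q - 1)*(q^2 - 6*q + 8) = (q - 2)*(q - 1)*(q - 4)
(4) = (w - 2)*(w^3 - 2*w^2 - 5*w + 6) = (w - 2)*(w - 1)*(w^2 - w - 6) = (w - 3)*(w - 2)*(w - 1)*(w + 2)
(5) = (s - 4)*(s)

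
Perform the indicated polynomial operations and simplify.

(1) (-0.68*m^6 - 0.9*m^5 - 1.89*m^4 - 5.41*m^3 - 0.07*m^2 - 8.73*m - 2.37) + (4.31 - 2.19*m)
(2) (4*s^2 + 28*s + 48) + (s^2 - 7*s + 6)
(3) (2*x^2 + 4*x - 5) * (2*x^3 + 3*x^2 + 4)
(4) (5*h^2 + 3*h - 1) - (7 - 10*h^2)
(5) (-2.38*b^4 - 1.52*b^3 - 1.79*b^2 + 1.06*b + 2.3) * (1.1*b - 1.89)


(1) = -0.68*m^6 - 0.9*m^5 - 1.89*m^4 - 5.41*m^3 - 0.07*m^2 - 10.92*m + 1.94
(2) = 5*s^2 + 21*s + 54
(3) = 4*x^5 + 14*x^4 + 2*x^3 - 7*x^2 + 16*x - 20
(4) = 15*h^2 + 3*h - 8
(5) = -2.618*b^5 + 2.8262*b^4 + 0.9038*b^3 + 4.5491*b^2 + 0.5266*b - 4.347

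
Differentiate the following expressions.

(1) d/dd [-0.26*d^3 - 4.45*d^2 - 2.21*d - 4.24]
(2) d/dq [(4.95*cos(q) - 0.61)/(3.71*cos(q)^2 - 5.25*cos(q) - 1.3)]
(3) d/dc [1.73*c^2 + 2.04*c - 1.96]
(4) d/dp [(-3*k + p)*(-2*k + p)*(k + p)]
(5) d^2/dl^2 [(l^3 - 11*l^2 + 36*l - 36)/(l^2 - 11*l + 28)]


(1) = -0.78*d^2 - 8.9*d - 2.21
(2) = (18.3645*cos(q)^2 - 4.5262*cos(q) + 9.6375)*sin(q)/(13.7641*cos(q)^4 - 38.955*cos(q)^3 + 17.9165*cos(q)^2 + 13.65*cos(q) + 1.69)
(3) = 3.46*c + 2.04
(4) = k^2 - 8*k*p + 3*p^2
(5) = 8*(2*l^3 - 27*l^2 + 129*l - 221)/(l^6 - 33*l^5 + 447*l^4 - 3179*l^3 + 12516*l^2 - 25872*l + 21952)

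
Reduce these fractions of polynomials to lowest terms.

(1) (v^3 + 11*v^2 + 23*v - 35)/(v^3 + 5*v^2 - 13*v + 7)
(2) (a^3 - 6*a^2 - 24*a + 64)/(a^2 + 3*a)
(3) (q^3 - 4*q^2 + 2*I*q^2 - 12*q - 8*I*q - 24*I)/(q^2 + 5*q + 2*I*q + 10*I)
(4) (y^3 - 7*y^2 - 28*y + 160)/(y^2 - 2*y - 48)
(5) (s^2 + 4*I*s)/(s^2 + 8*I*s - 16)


(1) = (v + 5)/(v - 1)
(2) = (a^3 - 6*a^2 - 24*a + 64)/(a^2 + 3*a)
(3) = (q^2 - 4*q - 12)/(q + 5)
(4) = (y^2 + y - 20)/(y + 6)
(5) = s/(s + 4*I)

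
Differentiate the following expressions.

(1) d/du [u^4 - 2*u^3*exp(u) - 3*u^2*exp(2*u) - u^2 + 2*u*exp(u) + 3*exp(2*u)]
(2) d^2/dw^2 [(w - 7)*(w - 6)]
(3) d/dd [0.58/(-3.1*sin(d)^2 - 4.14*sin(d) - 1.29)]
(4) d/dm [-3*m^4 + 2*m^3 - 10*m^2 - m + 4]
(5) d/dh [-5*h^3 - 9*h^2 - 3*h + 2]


(1) = -2*u^3*exp(u) + 4*u^3 - 6*u^2*exp(2*u) - 6*u^2*exp(u) - 6*u*exp(2*u) + 2*u*exp(u) - 2*u + 6*exp(2*u) + 2*exp(u)
(2) = 2
(3) = (3.596*sin(d) + 2.4012)*cos(d)/(3.1*sin(d)^2 + 4.14*sin(d) + 1.29)^2
(4) = -12*m^3 + 6*m^2 - 20*m - 1
(5) = -15*h^2 - 18*h - 3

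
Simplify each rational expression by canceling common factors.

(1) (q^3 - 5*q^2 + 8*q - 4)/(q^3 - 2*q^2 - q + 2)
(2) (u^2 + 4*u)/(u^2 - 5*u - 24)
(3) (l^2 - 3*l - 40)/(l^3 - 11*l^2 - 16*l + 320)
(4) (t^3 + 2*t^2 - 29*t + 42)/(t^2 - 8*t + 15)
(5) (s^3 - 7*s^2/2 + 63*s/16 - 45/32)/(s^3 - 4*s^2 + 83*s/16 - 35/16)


(1) = (q - 2)/(q + 1)
(2) = (u^2 + 4*u)/(u^2 - 5*u - 24)
(3) = 1/(l - 8)
(4) = (t^2 + 5*t - 14)/(t - 5)
(5) = (8*s^2 - 18*s + 9)/(8*s^2 - 22*s + 14)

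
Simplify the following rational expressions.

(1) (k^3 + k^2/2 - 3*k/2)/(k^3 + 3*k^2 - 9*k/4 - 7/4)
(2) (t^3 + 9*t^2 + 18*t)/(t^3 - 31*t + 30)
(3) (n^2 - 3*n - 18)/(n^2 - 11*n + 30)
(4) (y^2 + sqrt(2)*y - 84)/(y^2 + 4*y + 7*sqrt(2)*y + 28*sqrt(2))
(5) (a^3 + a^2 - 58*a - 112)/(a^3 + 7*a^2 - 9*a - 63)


(1) = (4*k^2 + 6*k)/(4*k^2 + 16*k + 7)
(2) = (t^2 + 3*t)/(t^2 - 6*t + 5)
(3) = (n + 3)/(n - 5)
(4) = (y - 6*sqrt(2))/(y + 4)
(5) = (a^2 - 6*a - 16)/(a^2 - 9)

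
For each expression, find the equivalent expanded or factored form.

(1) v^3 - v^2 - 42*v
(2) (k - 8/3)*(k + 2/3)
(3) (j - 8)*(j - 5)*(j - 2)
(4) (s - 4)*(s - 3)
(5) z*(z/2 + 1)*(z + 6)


(1) = v*(v - 7)*(v + 6)
(2) = k^2 - 2*k - 16/9
(3) = j^3 - 15*j^2 + 66*j - 80
(4) = s^2 - 7*s + 12
(5) = z^3/2 + 4*z^2 + 6*z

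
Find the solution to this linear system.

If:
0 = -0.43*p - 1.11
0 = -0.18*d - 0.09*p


Then:
d = 1.29
p = -2.58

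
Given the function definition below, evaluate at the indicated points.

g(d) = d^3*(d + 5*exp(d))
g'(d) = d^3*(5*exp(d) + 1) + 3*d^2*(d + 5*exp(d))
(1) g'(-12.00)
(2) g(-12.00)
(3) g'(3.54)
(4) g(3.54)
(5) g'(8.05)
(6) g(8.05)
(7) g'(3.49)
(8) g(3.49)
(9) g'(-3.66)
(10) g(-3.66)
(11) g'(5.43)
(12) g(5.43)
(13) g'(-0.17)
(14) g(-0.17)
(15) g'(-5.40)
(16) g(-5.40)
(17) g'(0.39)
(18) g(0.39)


(1) = -6912.04
(2) = 20735.95
(3) = 14301.42
(4) = 7802.12
(5) = 11222132.25
(6) = 8178078.75
(7) = 13128.49
(8) = 7116.77
(9) = -197.25
(10) = 173.13
(11) = 284181.68
(12) = 183506.26
(13) = 0.33
(14) = -0.02
(15) = -631.44
(16) = 846.75
(17) = 4.05
(18) = 0.46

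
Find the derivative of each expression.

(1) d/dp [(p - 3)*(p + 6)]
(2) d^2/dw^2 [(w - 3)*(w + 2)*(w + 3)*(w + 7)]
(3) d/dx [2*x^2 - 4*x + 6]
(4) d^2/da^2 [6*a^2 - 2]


(1) = 2*p + 3
(2) = 12*w^2 + 54*w + 10
(3) = 4*x - 4
(4) = 12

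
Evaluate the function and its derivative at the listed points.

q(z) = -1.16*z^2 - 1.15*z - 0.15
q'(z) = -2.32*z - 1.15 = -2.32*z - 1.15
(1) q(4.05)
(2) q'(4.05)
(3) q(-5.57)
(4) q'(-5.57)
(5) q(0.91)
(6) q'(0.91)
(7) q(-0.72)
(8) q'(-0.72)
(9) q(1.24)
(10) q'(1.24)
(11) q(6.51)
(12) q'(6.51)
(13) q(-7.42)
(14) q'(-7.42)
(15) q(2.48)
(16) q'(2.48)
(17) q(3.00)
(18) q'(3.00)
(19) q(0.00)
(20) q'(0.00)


(1) = -23.83
(2) = -10.55
(3) = -29.73
(4) = 11.77
(5) = -2.16
(6) = -3.26
(7) = 0.08
(8) = 0.52
(9) = -3.36
(10) = -4.03
(11) = -56.80
(12) = -16.25
(13) = -55.48
(14) = 16.06
(15) = -10.14
(16) = -6.90
(17) = -14.04
(18) = -8.11
(19) = -0.15
(20) = -1.15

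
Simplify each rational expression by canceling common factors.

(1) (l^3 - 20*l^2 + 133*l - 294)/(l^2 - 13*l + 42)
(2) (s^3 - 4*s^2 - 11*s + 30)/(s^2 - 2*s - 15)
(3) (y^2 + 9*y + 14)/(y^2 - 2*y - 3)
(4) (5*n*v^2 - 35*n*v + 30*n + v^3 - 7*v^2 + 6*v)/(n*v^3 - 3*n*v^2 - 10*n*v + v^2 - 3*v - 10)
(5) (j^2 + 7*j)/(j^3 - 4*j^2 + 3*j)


(1) = l - 7
(2) = s - 2
(3) = (y^2 + 9*y + 14)/(y^2 - 2*y - 3)
(4) = (5*n*v^2 - 35*n*v + 30*n + v^3 - 7*v^2 + 6*v)/(n*v^3 - 3*n*v^2 - 10*n*v + v^2 - 3*v - 10)
(5) = (j + 7)/(j^2 - 4*j + 3)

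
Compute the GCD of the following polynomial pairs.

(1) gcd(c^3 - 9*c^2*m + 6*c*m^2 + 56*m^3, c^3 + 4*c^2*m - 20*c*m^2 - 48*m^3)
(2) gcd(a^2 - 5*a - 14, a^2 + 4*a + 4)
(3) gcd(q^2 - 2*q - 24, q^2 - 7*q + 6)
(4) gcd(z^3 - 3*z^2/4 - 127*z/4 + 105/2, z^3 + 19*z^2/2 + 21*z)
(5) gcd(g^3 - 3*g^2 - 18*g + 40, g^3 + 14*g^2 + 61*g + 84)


(1) = gcd((c - 7*m)*(c - 4*m)*(c + 2*m), (c - 4*m)*(c + 2*m)*(c + 6*m)) = c^2 - 2*c*m - 8*m^2
(2) = a + 2
(3) = q - 6
(4) = gcd((z - 5)*(z - 7/4)*(z + 6), z*(z + 7/2)*(z + 6)) = z + 6
(5) = g + 4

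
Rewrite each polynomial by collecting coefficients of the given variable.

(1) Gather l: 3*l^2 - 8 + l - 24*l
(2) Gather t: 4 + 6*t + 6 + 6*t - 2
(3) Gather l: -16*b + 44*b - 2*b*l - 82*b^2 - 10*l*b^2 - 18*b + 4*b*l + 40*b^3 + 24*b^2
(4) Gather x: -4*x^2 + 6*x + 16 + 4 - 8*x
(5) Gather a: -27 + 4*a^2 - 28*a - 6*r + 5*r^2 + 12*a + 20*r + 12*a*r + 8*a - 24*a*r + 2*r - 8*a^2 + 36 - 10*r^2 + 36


(1) = 3*l^2 - 23*l - 8
(2) = 12*t + 8
(3) = 40*b^3 - 58*b^2 + 10*b + l*(-10*b^2 + 2*b)
(4) = -4*x^2 - 2*x + 20
(5) = -4*a^2 + a*(-12*r - 8) - 5*r^2 + 16*r + 45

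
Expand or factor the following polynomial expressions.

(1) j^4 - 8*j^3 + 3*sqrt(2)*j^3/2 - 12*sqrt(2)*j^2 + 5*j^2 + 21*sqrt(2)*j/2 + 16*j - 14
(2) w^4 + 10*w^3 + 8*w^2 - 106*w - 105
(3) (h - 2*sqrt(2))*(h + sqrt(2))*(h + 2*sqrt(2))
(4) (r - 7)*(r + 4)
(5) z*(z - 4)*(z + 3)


(1) = (j - 7)*(j - 1)*(j - sqrt(2)/2)*(j + 2*sqrt(2))
(2) = (w - 3)*(w + 1)*(w + 5)*(w + 7)
(3) = h^3 + sqrt(2)*h^2 - 8*h - 8*sqrt(2)
(4) = r^2 - 3*r - 28
(5) = z^3 - z^2 - 12*z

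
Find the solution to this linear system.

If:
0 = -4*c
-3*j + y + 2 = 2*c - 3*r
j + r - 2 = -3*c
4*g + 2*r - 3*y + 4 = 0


Then:
c = 0
g = 5*y/6 - 4/3
j = y/6 + 4/3
r = 2/3 - y/6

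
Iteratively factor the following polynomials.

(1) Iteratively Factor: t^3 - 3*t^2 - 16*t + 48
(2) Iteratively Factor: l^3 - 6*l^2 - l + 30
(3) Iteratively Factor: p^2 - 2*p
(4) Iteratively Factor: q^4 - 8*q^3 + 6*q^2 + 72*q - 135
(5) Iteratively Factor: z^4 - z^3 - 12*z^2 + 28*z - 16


(1) = (t - 4)*(t^2 + t - 12) = (t - 4)*(t + 4)*(t - 3)
(2) = (l - 3)*(l^2 - 3*l - 10) = (l - 3)*(l + 2)*(l - 5)
(3) = (p)*(p - 2)
(4) = (q - 3)*(q^3 - 5*q^2 - 9*q + 45) = (q - 3)*(q + 3)*(q^2 - 8*q + 15) = (q - 3)^2*(q + 3)*(q - 5)
(5) = (z - 2)*(z^3 + z^2 - 10*z + 8) = (z - 2)^2*(z^2 + 3*z - 4) = (z - 2)^2*(z - 1)*(z + 4)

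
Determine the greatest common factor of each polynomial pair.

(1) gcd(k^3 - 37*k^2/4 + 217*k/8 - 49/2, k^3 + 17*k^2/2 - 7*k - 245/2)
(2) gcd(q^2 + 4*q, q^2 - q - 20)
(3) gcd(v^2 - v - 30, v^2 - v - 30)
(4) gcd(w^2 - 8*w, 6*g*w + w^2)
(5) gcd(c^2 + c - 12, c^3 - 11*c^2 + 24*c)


(1) = k - 7/2
(2) = q + 4
(3) = v^2 - v - 30
(4) = w
(5) = c - 3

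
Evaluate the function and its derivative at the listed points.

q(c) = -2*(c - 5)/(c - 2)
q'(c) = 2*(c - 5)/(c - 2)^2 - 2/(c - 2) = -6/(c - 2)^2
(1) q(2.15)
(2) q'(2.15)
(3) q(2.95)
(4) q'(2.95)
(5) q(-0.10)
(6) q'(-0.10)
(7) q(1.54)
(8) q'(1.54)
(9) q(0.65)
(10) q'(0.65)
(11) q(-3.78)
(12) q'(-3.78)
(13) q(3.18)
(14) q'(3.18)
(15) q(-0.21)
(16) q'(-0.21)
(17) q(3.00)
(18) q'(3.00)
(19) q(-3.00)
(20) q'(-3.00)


(1) = 38.00
(2) = -266.67
(3) = 4.32
(4) = -6.65
(5) = -4.86
(6) = -1.36
(7) = -15.04
(8) = -28.36
(9) = -6.44
(10) = -3.29
(11) = -3.04
(12) = -0.18
(13) = 3.08
(14) = -4.31
(15) = -4.71
(16) = -1.23
(17) = 4.00
(18) = -6.00
(19) = -3.20
(20) = -0.24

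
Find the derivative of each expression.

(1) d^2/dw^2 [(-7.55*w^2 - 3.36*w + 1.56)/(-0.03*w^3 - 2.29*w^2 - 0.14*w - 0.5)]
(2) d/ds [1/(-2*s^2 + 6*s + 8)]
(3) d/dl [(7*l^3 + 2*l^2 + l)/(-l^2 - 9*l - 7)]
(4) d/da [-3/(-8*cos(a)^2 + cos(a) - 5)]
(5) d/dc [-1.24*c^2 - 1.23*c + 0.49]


(1) = (0.01359*w^6 + 0.018144*w^5 + 1.177884*w^4 + 27.070816*w^3 - 101.597388*w^2 - 25.943616*w + 6.815848)/(2.7e-5*w^9 + 0.006183*w^8 + 0.472347*w^7 + 12.068047*w^6 + 2.410386*w^5 + 8.013402*w^4 + 0.987044*w^3 + 1.7469*w^2 + 0.105*w + 0.125)
(2) = (s - 3/2)/(-s^2 + 3*s + 4)^2
(3) = (-7*l^4 - 126*l^3 - 164*l^2 - 28*l - 7)/(l^4 + 18*l^3 + 95*l^2 + 126*l + 49)
(4) = 3*(16*cos(a) - 1)*sin(a)/(8*sin(a)^2 + cos(a) - 13)^2
(5) = -2.48*c - 1.23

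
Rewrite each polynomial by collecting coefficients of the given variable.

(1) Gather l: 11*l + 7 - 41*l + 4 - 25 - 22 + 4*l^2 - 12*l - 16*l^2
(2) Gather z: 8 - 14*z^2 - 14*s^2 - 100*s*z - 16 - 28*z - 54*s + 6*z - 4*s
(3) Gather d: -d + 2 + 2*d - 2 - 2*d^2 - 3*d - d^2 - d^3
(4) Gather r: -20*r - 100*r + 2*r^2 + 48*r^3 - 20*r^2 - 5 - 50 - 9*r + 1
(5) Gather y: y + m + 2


(1) = -12*l^2 - 42*l - 36
(2) = -14*s^2 - 58*s - 14*z^2 + z*(-100*s - 22) - 8
(3) = -d^3 - 3*d^2 - 2*d
(4) = 48*r^3 - 18*r^2 - 129*r - 54
(5) = m + y + 2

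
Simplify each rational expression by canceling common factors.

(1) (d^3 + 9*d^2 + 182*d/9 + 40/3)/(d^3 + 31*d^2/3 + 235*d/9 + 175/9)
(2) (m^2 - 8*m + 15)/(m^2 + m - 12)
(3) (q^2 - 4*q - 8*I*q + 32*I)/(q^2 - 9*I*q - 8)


(1) = (3*d^2 + 22*d + 24)/(3*d^2 + 26*d + 35)
(2) = (m - 5)/(m + 4)
(3) = (q - 4)/(q - I)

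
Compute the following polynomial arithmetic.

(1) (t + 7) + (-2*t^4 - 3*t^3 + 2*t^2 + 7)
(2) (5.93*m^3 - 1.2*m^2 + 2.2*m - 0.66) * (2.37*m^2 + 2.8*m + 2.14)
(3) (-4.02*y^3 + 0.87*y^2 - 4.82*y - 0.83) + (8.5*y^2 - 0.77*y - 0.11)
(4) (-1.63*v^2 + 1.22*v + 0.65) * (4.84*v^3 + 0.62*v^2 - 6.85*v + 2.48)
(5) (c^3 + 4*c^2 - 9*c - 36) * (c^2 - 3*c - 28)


(1) = -2*t^4 - 3*t^3 + 2*t^2 + t + 14
(2) = 14.0541*m^5 + 13.76*m^4 + 14.5442*m^3 + 2.0278*m^2 + 2.86*m - 1.4124
(3) = -4.02*y^3 + 9.37*y^2 - 5.59*y - 0.94
(4) = -7.8892*v^5 + 4.8942*v^4 + 15.0679*v^3 - 11.9964*v^2 - 1.4269*v + 1.612
(5) = c^5 + c^4 - 49*c^3 - 121*c^2 + 360*c + 1008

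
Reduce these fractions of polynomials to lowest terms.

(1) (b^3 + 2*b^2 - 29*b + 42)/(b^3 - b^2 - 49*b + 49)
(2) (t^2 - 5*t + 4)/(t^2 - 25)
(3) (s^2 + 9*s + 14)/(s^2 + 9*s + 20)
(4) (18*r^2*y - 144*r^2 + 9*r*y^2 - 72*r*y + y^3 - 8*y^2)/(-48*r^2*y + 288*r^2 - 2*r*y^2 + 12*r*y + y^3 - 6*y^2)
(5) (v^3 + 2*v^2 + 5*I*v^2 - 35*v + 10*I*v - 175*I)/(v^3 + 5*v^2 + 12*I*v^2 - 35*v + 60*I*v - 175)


(1) = (b^2 - 5*b + 6)/(b^2 - 8*b + 7)
(2) = (t^2 - 5*t + 4)/(t^2 - 25)
(3) = (s^2 + 9*s + 14)/(s^2 + 9*s + 20)
(4) = (3*r*y - 24*r + y^2 - 8*y)/(-8*r*y + 48*r + y^2 - 6*y)
(5) = (v^2 + 2*v - 35)/(v^2 + v*(5 + 7*I) + 35*I)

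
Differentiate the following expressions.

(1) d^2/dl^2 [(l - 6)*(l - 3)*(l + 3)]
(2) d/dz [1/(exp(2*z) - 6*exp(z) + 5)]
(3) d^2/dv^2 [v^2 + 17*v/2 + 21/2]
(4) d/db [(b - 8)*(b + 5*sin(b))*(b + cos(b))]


(1) = 6*l - 12
(2) = 2*(3 - exp(z))*exp(z)/(exp(2*z) - 6*exp(z) + 5)^2
(3) = 2
(4) = (8 - b)*(b + 5*sin(b))*(sin(b) - 1) + (b - 8)*(b + cos(b))*(5*cos(b) + 1) + (b + 5*sin(b))*(b + cos(b))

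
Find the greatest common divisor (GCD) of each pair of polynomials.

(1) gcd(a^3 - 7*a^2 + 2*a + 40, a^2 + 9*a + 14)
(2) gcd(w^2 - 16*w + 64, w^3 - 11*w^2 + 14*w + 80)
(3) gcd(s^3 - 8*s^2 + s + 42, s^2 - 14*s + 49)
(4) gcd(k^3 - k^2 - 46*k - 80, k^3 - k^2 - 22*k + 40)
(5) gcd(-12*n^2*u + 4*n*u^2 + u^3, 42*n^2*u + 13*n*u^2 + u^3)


(1) = a + 2
(2) = w - 8
(3) = gcd((s - 7)*(s - 3)*(s + 2), (s - 7)^2) = s - 7
(4) = k + 5
(5) = gcd(u*(-2*n + u)*(6*n + u), u*(6*n + u)*(7*n + u)) = 6*n*u + u^2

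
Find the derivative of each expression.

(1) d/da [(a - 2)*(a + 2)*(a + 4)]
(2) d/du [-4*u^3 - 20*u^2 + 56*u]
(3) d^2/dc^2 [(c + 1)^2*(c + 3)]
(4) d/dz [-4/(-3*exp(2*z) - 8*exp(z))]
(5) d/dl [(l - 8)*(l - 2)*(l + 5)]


(1) = 3*a^2 + 8*a - 4
(2) = -12*u^2 - 40*u + 56
(3) = 6*c + 10
(4) = 8*(-3*exp(z) - 4)*exp(-z)/(3*exp(z) + 8)^2
(5) = 3*l^2 - 10*l - 34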